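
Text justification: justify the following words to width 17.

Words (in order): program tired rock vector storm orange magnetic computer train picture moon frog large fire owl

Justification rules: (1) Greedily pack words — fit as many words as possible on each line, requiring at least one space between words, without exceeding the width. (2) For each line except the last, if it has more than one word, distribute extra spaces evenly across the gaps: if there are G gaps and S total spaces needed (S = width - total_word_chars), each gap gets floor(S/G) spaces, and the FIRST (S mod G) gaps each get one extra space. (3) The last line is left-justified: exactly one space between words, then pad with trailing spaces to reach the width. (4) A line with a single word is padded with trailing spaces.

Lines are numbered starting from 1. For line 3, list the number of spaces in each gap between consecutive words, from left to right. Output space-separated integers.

Answer: 3

Derivation:
Line 1: ['program', 'tired'] (min_width=13, slack=4)
Line 2: ['rock', 'vector', 'storm'] (min_width=17, slack=0)
Line 3: ['orange', 'magnetic'] (min_width=15, slack=2)
Line 4: ['computer', 'train'] (min_width=14, slack=3)
Line 5: ['picture', 'moon', 'frog'] (min_width=17, slack=0)
Line 6: ['large', 'fire', 'owl'] (min_width=14, slack=3)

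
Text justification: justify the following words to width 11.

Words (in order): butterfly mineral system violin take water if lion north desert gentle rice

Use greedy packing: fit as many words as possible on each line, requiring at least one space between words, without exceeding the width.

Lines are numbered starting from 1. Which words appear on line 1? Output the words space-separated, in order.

Answer: butterfly

Derivation:
Line 1: ['butterfly'] (min_width=9, slack=2)
Line 2: ['mineral'] (min_width=7, slack=4)
Line 3: ['system'] (min_width=6, slack=5)
Line 4: ['violin', 'take'] (min_width=11, slack=0)
Line 5: ['water', 'if'] (min_width=8, slack=3)
Line 6: ['lion', 'north'] (min_width=10, slack=1)
Line 7: ['desert'] (min_width=6, slack=5)
Line 8: ['gentle', 'rice'] (min_width=11, slack=0)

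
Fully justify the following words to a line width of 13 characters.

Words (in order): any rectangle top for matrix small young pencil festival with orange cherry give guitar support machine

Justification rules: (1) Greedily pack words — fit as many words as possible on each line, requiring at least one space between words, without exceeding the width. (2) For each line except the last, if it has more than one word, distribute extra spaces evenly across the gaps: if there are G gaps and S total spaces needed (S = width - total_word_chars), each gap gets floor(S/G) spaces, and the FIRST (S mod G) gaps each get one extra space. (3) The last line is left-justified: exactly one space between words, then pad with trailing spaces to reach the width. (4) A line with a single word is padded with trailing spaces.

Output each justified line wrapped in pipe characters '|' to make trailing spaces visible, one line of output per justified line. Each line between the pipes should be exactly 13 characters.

Line 1: ['any', 'rectangle'] (min_width=13, slack=0)
Line 2: ['top', 'for'] (min_width=7, slack=6)
Line 3: ['matrix', 'small'] (min_width=12, slack=1)
Line 4: ['young', 'pencil'] (min_width=12, slack=1)
Line 5: ['festival', 'with'] (min_width=13, slack=0)
Line 6: ['orange', 'cherry'] (min_width=13, slack=0)
Line 7: ['give', 'guitar'] (min_width=11, slack=2)
Line 8: ['support'] (min_width=7, slack=6)
Line 9: ['machine'] (min_width=7, slack=6)

Answer: |any rectangle|
|top       for|
|matrix  small|
|young  pencil|
|festival with|
|orange cherry|
|give   guitar|
|support      |
|machine      |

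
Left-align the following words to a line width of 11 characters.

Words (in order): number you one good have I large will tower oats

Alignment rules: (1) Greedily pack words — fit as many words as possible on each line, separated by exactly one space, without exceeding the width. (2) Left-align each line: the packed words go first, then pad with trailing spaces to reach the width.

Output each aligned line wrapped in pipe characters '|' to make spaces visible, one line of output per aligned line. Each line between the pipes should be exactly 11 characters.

Line 1: ['number', 'you'] (min_width=10, slack=1)
Line 2: ['one', 'good'] (min_width=8, slack=3)
Line 3: ['have', 'I'] (min_width=6, slack=5)
Line 4: ['large', 'will'] (min_width=10, slack=1)
Line 5: ['tower', 'oats'] (min_width=10, slack=1)

Answer: |number you |
|one good   |
|have I     |
|large will |
|tower oats |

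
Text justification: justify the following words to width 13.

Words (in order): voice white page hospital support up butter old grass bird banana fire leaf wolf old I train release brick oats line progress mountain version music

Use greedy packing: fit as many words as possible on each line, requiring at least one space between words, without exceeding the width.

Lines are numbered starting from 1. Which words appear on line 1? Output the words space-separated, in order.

Line 1: ['voice', 'white'] (min_width=11, slack=2)
Line 2: ['page', 'hospital'] (min_width=13, slack=0)
Line 3: ['support', 'up'] (min_width=10, slack=3)
Line 4: ['butter', 'old'] (min_width=10, slack=3)
Line 5: ['grass', 'bird'] (min_width=10, slack=3)
Line 6: ['banana', 'fire'] (min_width=11, slack=2)
Line 7: ['leaf', 'wolf', 'old'] (min_width=13, slack=0)
Line 8: ['I', 'train'] (min_width=7, slack=6)
Line 9: ['release', 'brick'] (min_width=13, slack=0)
Line 10: ['oats', 'line'] (min_width=9, slack=4)
Line 11: ['progress'] (min_width=8, slack=5)
Line 12: ['mountain'] (min_width=8, slack=5)
Line 13: ['version', 'music'] (min_width=13, slack=0)

Answer: voice white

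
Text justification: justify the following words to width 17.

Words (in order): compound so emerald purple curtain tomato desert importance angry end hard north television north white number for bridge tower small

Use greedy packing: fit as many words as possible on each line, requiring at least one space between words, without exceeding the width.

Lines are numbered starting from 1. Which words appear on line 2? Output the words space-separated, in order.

Answer: emerald purple

Derivation:
Line 1: ['compound', 'so'] (min_width=11, slack=6)
Line 2: ['emerald', 'purple'] (min_width=14, slack=3)
Line 3: ['curtain', 'tomato'] (min_width=14, slack=3)
Line 4: ['desert', 'importance'] (min_width=17, slack=0)
Line 5: ['angry', 'end', 'hard'] (min_width=14, slack=3)
Line 6: ['north', 'television'] (min_width=16, slack=1)
Line 7: ['north', 'white'] (min_width=11, slack=6)
Line 8: ['number', 'for', 'bridge'] (min_width=17, slack=0)
Line 9: ['tower', 'small'] (min_width=11, slack=6)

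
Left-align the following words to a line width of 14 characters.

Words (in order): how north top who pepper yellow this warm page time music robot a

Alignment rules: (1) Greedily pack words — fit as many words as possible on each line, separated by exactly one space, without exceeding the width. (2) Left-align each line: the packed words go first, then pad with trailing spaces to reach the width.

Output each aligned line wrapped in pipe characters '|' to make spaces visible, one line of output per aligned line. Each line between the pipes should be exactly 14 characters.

Line 1: ['how', 'north', 'top'] (min_width=13, slack=1)
Line 2: ['who', 'pepper'] (min_width=10, slack=4)
Line 3: ['yellow', 'this'] (min_width=11, slack=3)
Line 4: ['warm', 'page', 'time'] (min_width=14, slack=0)
Line 5: ['music', 'robot', 'a'] (min_width=13, slack=1)

Answer: |how north top |
|who pepper    |
|yellow this   |
|warm page time|
|music robot a |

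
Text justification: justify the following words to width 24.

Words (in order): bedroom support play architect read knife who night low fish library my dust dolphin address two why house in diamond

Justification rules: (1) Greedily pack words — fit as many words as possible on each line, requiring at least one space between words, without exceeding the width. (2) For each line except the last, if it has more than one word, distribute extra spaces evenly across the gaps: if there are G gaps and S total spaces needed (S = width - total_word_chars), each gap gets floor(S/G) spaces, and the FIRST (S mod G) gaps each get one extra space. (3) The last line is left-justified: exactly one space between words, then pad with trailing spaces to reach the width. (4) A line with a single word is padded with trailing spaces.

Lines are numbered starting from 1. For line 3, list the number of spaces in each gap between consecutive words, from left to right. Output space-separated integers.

Line 1: ['bedroom', 'support', 'play'] (min_width=20, slack=4)
Line 2: ['architect', 'read', 'knife', 'who'] (min_width=24, slack=0)
Line 3: ['night', 'low', 'fish', 'library'] (min_width=22, slack=2)
Line 4: ['my', 'dust', 'dolphin', 'address'] (min_width=23, slack=1)
Line 5: ['two', 'why', 'house', 'in', 'diamond'] (min_width=24, slack=0)

Answer: 2 2 1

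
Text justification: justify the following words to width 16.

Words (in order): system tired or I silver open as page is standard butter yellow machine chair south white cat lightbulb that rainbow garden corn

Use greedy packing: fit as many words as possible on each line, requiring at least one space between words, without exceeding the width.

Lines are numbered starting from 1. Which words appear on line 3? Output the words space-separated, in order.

Line 1: ['system', 'tired', 'or'] (min_width=15, slack=1)
Line 2: ['I', 'silver', 'open', 'as'] (min_width=16, slack=0)
Line 3: ['page', 'is', 'standard'] (min_width=16, slack=0)
Line 4: ['butter', 'yellow'] (min_width=13, slack=3)
Line 5: ['machine', 'chair'] (min_width=13, slack=3)
Line 6: ['south', 'white', 'cat'] (min_width=15, slack=1)
Line 7: ['lightbulb', 'that'] (min_width=14, slack=2)
Line 8: ['rainbow', 'garden'] (min_width=14, slack=2)
Line 9: ['corn'] (min_width=4, slack=12)

Answer: page is standard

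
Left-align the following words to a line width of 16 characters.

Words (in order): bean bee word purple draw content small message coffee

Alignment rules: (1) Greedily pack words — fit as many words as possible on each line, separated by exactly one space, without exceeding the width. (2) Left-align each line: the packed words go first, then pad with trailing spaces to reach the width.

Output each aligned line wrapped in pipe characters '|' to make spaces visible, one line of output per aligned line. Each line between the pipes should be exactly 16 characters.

Line 1: ['bean', 'bee', 'word'] (min_width=13, slack=3)
Line 2: ['purple', 'draw'] (min_width=11, slack=5)
Line 3: ['content', 'small'] (min_width=13, slack=3)
Line 4: ['message', 'coffee'] (min_width=14, slack=2)

Answer: |bean bee word   |
|purple draw     |
|content small   |
|message coffee  |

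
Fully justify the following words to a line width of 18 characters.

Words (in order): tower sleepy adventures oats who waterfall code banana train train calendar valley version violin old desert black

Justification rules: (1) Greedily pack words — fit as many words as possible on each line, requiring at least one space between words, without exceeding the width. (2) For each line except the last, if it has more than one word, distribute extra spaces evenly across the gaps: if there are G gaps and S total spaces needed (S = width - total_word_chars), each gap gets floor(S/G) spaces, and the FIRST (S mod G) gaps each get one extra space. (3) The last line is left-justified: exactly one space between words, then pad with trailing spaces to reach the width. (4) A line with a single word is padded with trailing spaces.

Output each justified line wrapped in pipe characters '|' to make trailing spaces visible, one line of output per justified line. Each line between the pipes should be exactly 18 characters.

Answer: |tower       sleepy|
|adventures    oats|
|who waterfall code|
|banana train train|
|calendar    valley|
|version violin old|
|desert black      |

Derivation:
Line 1: ['tower', 'sleepy'] (min_width=12, slack=6)
Line 2: ['adventures', 'oats'] (min_width=15, slack=3)
Line 3: ['who', 'waterfall', 'code'] (min_width=18, slack=0)
Line 4: ['banana', 'train', 'train'] (min_width=18, slack=0)
Line 5: ['calendar', 'valley'] (min_width=15, slack=3)
Line 6: ['version', 'violin', 'old'] (min_width=18, slack=0)
Line 7: ['desert', 'black'] (min_width=12, slack=6)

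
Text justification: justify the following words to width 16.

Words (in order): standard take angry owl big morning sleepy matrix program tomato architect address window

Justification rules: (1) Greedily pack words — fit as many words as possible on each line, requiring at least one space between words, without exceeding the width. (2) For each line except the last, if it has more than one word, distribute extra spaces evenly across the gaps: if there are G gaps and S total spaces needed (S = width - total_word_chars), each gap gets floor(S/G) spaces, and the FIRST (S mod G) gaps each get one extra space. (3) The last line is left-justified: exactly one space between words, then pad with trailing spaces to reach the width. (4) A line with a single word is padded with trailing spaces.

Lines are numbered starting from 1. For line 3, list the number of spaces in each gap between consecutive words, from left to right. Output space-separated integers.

Line 1: ['standard', 'take'] (min_width=13, slack=3)
Line 2: ['angry', 'owl', 'big'] (min_width=13, slack=3)
Line 3: ['morning', 'sleepy'] (min_width=14, slack=2)
Line 4: ['matrix', 'program'] (min_width=14, slack=2)
Line 5: ['tomato', 'architect'] (min_width=16, slack=0)
Line 6: ['address', 'window'] (min_width=14, slack=2)

Answer: 3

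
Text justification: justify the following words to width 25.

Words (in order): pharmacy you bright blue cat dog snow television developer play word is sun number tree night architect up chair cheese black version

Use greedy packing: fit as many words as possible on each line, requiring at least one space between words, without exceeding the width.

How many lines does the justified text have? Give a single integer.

Line 1: ['pharmacy', 'you', 'bright', 'blue'] (min_width=24, slack=1)
Line 2: ['cat', 'dog', 'snow', 'television'] (min_width=23, slack=2)
Line 3: ['developer', 'play', 'word', 'is'] (min_width=22, slack=3)
Line 4: ['sun', 'number', 'tree', 'night'] (min_width=21, slack=4)
Line 5: ['architect', 'up', 'chair', 'cheese'] (min_width=25, slack=0)
Line 6: ['black', 'version'] (min_width=13, slack=12)
Total lines: 6

Answer: 6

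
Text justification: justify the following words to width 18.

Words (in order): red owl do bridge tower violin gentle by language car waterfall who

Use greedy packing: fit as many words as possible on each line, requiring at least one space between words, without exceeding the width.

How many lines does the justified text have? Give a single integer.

Answer: 4

Derivation:
Line 1: ['red', 'owl', 'do', 'bridge'] (min_width=17, slack=1)
Line 2: ['tower', 'violin'] (min_width=12, slack=6)
Line 3: ['gentle', 'by', 'language'] (min_width=18, slack=0)
Line 4: ['car', 'waterfall', 'who'] (min_width=17, slack=1)
Total lines: 4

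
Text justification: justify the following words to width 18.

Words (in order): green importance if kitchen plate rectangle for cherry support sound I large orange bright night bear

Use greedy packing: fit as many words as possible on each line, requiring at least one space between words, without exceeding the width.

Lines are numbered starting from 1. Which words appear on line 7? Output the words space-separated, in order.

Answer: night bear

Derivation:
Line 1: ['green', 'importance'] (min_width=16, slack=2)
Line 2: ['if', 'kitchen', 'plate'] (min_width=16, slack=2)
Line 3: ['rectangle', 'for'] (min_width=13, slack=5)
Line 4: ['cherry', 'support'] (min_width=14, slack=4)
Line 5: ['sound', 'I', 'large'] (min_width=13, slack=5)
Line 6: ['orange', 'bright'] (min_width=13, slack=5)
Line 7: ['night', 'bear'] (min_width=10, slack=8)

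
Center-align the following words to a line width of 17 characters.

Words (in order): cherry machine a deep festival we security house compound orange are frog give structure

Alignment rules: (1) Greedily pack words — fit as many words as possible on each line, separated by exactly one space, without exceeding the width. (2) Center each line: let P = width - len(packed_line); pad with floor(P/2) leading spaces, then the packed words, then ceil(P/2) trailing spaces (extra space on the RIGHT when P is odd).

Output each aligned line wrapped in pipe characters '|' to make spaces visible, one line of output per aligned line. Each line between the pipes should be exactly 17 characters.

Answer: |cherry machine a |
|deep festival we |
| security house  |
| compound orange |
|  are frog give  |
|    structure    |

Derivation:
Line 1: ['cherry', 'machine', 'a'] (min_width=16, slack=1)
Line 2: ['deep', 'festival', 'we'] (min_width=16, slack=1)
Line 3: ['security', 'house'] (min_width=14, slack=3)
Line 4: ['compound', 'orange'] (min_width=15, slack=2)
Line 5: ['are', 'frog', 'give'] (min_width=13, slack=4)
Line 6: ['structure'] (min_width=9, slack=8)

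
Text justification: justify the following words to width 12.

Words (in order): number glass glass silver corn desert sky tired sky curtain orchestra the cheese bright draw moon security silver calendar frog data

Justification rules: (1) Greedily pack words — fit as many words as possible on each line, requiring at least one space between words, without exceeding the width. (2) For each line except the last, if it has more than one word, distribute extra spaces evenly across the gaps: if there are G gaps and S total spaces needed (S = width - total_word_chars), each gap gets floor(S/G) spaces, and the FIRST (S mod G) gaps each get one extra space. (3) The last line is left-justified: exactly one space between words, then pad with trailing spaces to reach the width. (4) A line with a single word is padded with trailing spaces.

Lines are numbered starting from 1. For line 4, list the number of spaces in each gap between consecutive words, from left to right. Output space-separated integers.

Answer: 4

Derivation:
Line 1: ['number', 'glass'] (min_width=12, slack=0)
Line 2: ['glass', 'silver'] (min_width=12, slack=0)
Line 3: ['corn', 'desert'] (min_width=11, slack=1)
Line 4: ['sky', 'tired'] (min_width=9, slack=3)
Line 5: ['sky', 'curtain'] (min_width=11, slack=1)
Line 6: ['orchestra'] (min_width=9, slack=3)
Line 7: ['the', 'cheese'] (min_width=10, slack=2)
Line 8: ['bright', 'draw'] (min_width=11, slack=1)
Line 9: ['moon'] (min_width=4, slack=8)
Line 10: ['security'] (min_width=8, slack=4)
Line 11: ['silver'] (min_width=6, slack=6)
Line 12: ['calendar'] (min_width=8, slack=4)
Line 13: ['frog', 'data'] (min_width=9, slack=3)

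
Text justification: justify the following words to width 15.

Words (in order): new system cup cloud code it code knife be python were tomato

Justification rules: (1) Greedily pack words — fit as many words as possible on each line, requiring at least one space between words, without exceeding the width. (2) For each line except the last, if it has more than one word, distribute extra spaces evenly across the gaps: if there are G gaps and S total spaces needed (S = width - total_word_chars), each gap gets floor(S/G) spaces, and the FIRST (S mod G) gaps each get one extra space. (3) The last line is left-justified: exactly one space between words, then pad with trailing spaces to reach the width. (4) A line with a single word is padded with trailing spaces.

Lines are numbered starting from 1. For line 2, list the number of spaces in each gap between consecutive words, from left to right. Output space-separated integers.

Answer: 2 2

Derivation:
Line 1: ['new', 'system', 'cup'] (min_width=14, slack=1)
Line 2: ['cloud', 'code', 'it'] (min_width=13, slack=2)
Line 3: ['code', 'knife', 'be'] (min_width=13, slack=2)
Line 4: ['python', 'were'] (min_width=11, slack=4)
Line 5: ['tomato'] (min_width=6, slack=9)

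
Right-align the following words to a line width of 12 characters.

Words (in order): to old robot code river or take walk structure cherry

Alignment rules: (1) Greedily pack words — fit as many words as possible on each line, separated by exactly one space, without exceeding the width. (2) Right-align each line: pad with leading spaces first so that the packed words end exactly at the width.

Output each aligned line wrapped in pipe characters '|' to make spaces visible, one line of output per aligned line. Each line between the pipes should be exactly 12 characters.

Answer: |to old robot|
|  code river|
|or take walk|
|   structure|
|      cherry|

Derivation:
Line 1: ['to', 'old', 'robot'] (min_width=12, slack=0)
Line 2: ['code', 'river'] (min_width=10, slack=2)
Line 3: ['or', 'take', 'walk'] (min_width=12, slack=0)
Line 4: ['structure'] (min_width=9, slack=3)
Line 5: ['cherry'] (min_width=6, slack=6)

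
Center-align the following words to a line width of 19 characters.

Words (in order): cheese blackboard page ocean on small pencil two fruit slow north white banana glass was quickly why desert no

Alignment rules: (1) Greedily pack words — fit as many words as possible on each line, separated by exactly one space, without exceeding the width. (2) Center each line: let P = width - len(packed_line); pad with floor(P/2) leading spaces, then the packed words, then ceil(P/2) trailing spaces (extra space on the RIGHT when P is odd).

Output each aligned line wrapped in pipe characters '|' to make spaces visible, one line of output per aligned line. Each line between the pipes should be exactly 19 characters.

Answer: | cheese blackboard |
|page ocean on small|
| pencil two fruit  |
| slow north white  |
| banana glass was  |
|quickly why desert |
|        no         |

Derivation:
Line 1: ['cheese', 'blackboard'] (min_width=17, slack=2)
Line 2: ['page', 'ocean', 'on', 'small'] (min_width=19, slack=0)
Line 3: ['pencil', 'two', 'fruit'] (min_width=16, slack=3)
Line 4: ['slow', 'north', 'white'] (min_width=16, slack=3)
Line 5: ['banana', 'glass', 'was'] (min_width=16, slack=3)
Line 6: ['quickly', 'why', 'desert'] (min_width=18, slack=1)
Line 7: ['no'] (min_width=2, slack=17)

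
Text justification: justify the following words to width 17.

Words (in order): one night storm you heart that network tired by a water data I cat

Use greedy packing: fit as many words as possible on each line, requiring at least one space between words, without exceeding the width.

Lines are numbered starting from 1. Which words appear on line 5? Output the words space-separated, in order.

Line 1: ['one', 'night', 'storm'] (min_width=15, slack=2)
Line 2: ['you', 'heart', 'that'] (min_width=14, slack=3)
Line 3: ['network', 'tired', 'by'] (min_width=16, slack=1)
Line 4: ['a', 'water', 'data', 'I'] (min_width=14, slack=3)
Line 5: ['cat'] (min_width=3, slack=14)

Answer: cat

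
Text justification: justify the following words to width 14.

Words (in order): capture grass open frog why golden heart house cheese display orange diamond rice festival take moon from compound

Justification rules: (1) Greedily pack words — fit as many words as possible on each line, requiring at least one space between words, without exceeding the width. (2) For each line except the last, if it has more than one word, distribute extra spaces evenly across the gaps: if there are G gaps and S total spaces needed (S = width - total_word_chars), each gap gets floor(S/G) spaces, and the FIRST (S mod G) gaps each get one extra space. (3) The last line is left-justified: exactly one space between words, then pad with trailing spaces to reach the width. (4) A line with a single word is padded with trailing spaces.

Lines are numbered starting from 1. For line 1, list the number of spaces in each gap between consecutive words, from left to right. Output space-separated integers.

Answer: 2

Derivation:
Line 1: ['capture', 'grass'] (min_width=13, slack=1)
Line 2: ['open', 'frog', 'why'] (min_width=13, slack=1)
Line 3: ['golden', 'heart'] (min_width=12, slack=2)
Line 4: ['house', 'cheese'] (min_width=12, slack=2)
Line 5: ['display', 'orange'] (min_width=14, slack=0)
Line 6: ['diamond', 'rice'] (min_width=12, slack=2)
Line 7: ['festival', 'take'] (min_width=13, slack=1)
Line 8: ['moon', 'from'] (min_width=9, slack=5)
Line 9: ['compound'] (min_width=8, slack=6)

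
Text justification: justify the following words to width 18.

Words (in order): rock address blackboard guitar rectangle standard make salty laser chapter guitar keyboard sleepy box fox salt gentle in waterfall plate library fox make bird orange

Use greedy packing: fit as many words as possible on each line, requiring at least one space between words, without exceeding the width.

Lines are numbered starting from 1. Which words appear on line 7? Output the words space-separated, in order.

Answer: box fox salt

Derivation:
Line 1: ['rock', 'address'] (min_width=12, slack=6)
Line 2: ['blackboard', 'guitar'] (min_width=17, slack=1)
Line 3: ['rectangle', 'standard'] (min_width=18, slack=0)
Line 4: ['make', 'salty', 'laser'] (min_width=16, slack=2)
Line 5: ['chapter', 'guitar'] (min_width=14, slack=4)
Line 6: ['keyboard', 'sleepy'] (min_width=15, slack=3)
Line 7: ['box', 'fox', 'salt'] (min_width=12, slack=6)
Line 8: ['gentle', 'in'] (min_width=9, slack=9)
Line 9: ['waterfall', 'plate'] (min_width=15, slack=3)
Line 10: ['library', 'fox', 'make'] (min_width=16, slack=2)
Line 11: ['bird', 'orange'] (min_width=11, slack=7)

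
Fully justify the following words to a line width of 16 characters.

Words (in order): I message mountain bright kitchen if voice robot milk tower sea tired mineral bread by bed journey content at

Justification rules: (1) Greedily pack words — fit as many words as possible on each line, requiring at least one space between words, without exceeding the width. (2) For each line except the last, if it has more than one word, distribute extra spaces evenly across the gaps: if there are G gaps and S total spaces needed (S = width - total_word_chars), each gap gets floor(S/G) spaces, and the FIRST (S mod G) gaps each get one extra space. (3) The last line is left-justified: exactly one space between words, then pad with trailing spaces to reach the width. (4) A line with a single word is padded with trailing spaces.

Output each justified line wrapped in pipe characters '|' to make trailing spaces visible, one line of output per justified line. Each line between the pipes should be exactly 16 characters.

Line 1: ['I', 'message'] (min_width=9, slack=7)
Line 2: ['mountain', 'bright'] (min_width=15, slack=1)
Line 3: ['kitchen', 'if', 'voice'] (min_width=16, slack=0)
Line 4: ['robot', 'milk', 'tower'] (min_width=16, slack=0)
Line 5: ['sea', 'tired'] (min_width=9, slack=7)
Line 6: ['mineral', 'bread', 'by'] (min_width=16, slack=0)
Line 7: ['bed', 'journey'] (min_width=11, slack=5)
Line 8: ['content', 'at'] (min_width=10, slack=6)

Answer: |I        message|
|mountain  bright|
|kitchen if voice|
|robot milk tower|
|sea        tired|
|mineral bread by|
|bed      journey|
|content at      |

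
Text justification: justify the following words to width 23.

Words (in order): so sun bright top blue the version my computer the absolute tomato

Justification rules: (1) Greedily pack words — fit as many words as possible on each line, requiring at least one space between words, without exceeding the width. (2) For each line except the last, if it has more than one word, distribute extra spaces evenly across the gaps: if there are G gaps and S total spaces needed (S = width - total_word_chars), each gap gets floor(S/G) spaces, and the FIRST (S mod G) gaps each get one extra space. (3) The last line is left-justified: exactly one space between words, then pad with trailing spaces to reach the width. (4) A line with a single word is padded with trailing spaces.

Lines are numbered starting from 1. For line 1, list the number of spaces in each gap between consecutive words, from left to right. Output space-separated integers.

Line 1: ['so', 'sun', 'bright', 'top', 'blue'] (min_width=22, slack=1)
Line 2: ['the', 'version', 'my', 'computer'] (min_width=23, slack=0)
Line 3: ['the', 'absolute', 'tomato'] (min_width=19, slack=4)

Answer: 2 1 1 1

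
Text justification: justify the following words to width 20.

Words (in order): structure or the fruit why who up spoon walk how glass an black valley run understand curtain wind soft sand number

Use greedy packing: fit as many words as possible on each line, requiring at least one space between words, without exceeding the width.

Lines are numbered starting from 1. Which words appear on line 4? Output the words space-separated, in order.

Answer: an black valley run

Derivation:
Line 1: ['structure', 'or', 'the'] (min_width=16, slack=4)
Line 2: ['fruit', 'why', 'who', 'up'] (min_width=16, slack=4)
Line 3: ['spoon', 'walk', 'how', 'glass'] (min_width=20, slack=0)
Line 4: ['an', 'black', 'valley', 'run'] (min_width=19, slack=1)
Line 5: ['understand', 'curtain'] (min_width=18, slack=2)
Line 6: ['wind', 'soft', 'sand'] (min_width=14, slack=6)
Line 7: ['number'] (min_width=6, slack=14)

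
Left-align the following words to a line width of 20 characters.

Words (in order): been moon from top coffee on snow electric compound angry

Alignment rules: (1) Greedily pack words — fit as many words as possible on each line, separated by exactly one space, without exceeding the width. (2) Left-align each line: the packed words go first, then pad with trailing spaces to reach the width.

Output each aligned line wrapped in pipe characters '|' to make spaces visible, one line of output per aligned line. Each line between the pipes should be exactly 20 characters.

Answer: |been moon from top  |
|coffee on snow      |
|electric compound   |
|angry               |

Derivation:
Line 1: ['been', 'moon', 'from', 'top'] (min_width=18, slack=2)
Line 2: ['coffee', 'on', 'snow'] (min_width=14, slack=6)
Line 3: ['electric', 'compound'] (min_width=17, slack=3)
Line 4: ['angry'] (min_width=5, slack=15)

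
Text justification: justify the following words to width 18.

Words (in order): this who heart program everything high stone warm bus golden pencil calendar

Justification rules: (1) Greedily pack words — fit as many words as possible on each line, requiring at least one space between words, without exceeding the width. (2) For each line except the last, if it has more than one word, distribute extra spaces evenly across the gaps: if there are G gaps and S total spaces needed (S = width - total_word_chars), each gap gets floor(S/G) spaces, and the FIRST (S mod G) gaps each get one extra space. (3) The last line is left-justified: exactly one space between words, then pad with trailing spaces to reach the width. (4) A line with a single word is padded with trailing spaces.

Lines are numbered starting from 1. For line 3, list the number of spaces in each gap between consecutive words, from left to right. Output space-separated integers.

Answer: 3 2

Derivation:
Line 1: ['this', 'who', 'heart'] (min_width=14, slack=4)
Line 2: ['program', 'everything'] (min_width=18, slack=0)
Line 3: ['high', 'stone', 'warm'] (min_width=15, slack=3)
Line 4: ['bus', 'golden', 'pencil'] (min_width=17, slack=1)
Line 5: ['calendar'] (min_width=8, slack=10)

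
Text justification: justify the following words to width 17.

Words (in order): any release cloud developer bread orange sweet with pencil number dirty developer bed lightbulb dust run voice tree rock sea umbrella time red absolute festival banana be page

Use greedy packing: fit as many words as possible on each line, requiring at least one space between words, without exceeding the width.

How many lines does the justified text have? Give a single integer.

Answer: 11

Derivation:
Line 1: ['any', 'release', 'cloud'] (min_width=17, slack=0)
Line 2: ['developer', 'bread'] (min_width=15, slack=2)
Line 3: ['orange', 'sweet', 'with'] (min_width=17, slack=0)
Line 4: ['pencil', 'number'] (min_width=13, slack=4)
Line 5: ['dirty', 'developer'] (min_width=15, slack=2)
Line 6: ['bed', 'lightbulb'] (min_width=13, slack=4)
Line 7: ['dust', 'run', 'voice'] (min_width=14, slack=3)
Line 8: ['tree', 'rock', 'sea'] (min_width=13, slack=4)
Line 9: ['umbrella', 'time', 'red'] (min_width=17, slack=0)
Line 10: ['absolute', 'festival'] (min_width=17, slack=0)
Line 11: ['banana', 'be', 'page'] (min_width=14, slack=3)
Total lines: 11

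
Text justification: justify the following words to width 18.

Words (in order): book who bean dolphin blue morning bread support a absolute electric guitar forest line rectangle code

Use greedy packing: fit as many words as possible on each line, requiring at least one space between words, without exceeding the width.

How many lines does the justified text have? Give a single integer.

Line 1: ['book', 'who', 'bean'] (min_width=13, slack=5)
Line 2: ['dolphin', 'blue'] (min_width=12, slack=6)
Line 3: ['morning', 'bread'] (min_width=13, slack=5)
Line 4: ['support', 'a', 'absolute'] (min_width=18, slack=0)
Line 5: ['electric', 'guitar'] (min_width=15, slack=3)
Line 6: ['forest', 'line'] (min_width=11, slack=7)
Line 7: ['rectangle', 'code'] (min_width=14, slack=4)
Total lines: 7

Answer: 7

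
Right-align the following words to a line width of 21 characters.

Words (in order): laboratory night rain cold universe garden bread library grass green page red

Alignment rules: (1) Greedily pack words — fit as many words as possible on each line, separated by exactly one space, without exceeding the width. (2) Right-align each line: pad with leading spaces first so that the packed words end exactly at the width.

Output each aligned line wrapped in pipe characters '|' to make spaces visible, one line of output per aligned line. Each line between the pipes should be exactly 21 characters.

Line 1: ['laboratory', 'night', 'rain'] (min_width=21, slack=0)
Line 2: ['cold', 'universe', 'garden'] (min_width=20, slack=1)
Line 3: ['bread', 'library', 'grass'] (min_width=19, slack=2)
Line 4: ['green', 'page', 'red'] (min_width=14, slack=7)

Answer: |laboratory night rain|
| cold universe garden|
|  bread library grass|
|       green page red|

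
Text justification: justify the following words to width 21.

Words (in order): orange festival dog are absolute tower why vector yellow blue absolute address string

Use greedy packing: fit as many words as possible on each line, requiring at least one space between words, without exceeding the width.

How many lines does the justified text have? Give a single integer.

Answer: 5

Derivation:
Line 1: ['orange', 'festival', 'dog'] (min_width=19, slack=2)
Line 2: ['are', 'absolute', 'tower'] (min_width=18, slack=3)
Line 3: ['why', 'vector', 'yellow'] (min_width=17, slack=4)
Line 4: ['blue', 'absolute', 'address'] (min_width=21, slack=0)
Line 5: ['string'] (min_width=6, slack=15)
Total lines: 5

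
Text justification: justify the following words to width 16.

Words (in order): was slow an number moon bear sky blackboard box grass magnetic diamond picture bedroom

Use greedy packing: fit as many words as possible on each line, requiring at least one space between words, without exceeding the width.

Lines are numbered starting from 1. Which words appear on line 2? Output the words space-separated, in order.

Line 1: ['was', 'slow', 'an'] (min_width=11, slack=5)
Line 2: ['number', 'moon', 'bear'] (min_width=16, slack=0)
Line 3: ['sky', 'blackboard'] (min_width=14, slack=2)
Line 4: ['box', 'grass'] (min_width=9, slack=7)
Line 5: ['magnetic', 'diamond'] (min_width=16, slack=0)
Line 6: ['picture', 'bedroom'] (min_width=15, slack=1)

Answer: number moon bear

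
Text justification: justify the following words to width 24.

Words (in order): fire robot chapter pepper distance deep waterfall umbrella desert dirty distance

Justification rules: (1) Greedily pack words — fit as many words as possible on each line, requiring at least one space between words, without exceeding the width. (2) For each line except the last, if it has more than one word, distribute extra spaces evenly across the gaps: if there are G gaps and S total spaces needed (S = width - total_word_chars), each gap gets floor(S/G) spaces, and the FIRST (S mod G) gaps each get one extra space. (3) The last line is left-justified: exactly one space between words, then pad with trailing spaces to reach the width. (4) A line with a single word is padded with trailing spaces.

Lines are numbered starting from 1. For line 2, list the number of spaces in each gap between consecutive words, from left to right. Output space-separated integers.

Line 1: ['fire', 'robot', 'chapter'] (min_width=18, slack=6)
Line 2: ['pepper', 'distance', 'deep'] (min_width=20, slack=4)
Line 3: ['waterfall', 'umbrella'] (min_width=18, slack=6)
Line 4: ['desert', 'dirty', 'distance'] (min_width=21, slack=3)

Answer: 3 3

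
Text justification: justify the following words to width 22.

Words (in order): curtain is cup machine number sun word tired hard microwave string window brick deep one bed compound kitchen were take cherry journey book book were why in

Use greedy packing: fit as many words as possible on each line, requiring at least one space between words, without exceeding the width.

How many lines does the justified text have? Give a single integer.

Answer: 8

Derivation:
Line 1: ['curtain', 'is', 'cup', 'machine'] (min_width=22, slack=0)
Line 2: ['number', 'sun', 'word', 'tired'] (min_width=21, slack=1)
Line 3: ['hard', 'microwave', 'string'] (min_width=21, slack=1)
Line 4: ['window', 'brick', 'deep', 'one'] (min_width=21, slack=1)
Line 5: ['bed', 'compound', 'kitchen'] (min_width=20, slack=2)
Line 6: ['were', 'take', 'cherry'] (min_width=16, slack=6)
Line 7: ['journey', 'book', 'book', 'were'] (min_width=22, slack=0)
Line 8: ['why', 'in'] (min_width=6, slack=16)
Total lines: 8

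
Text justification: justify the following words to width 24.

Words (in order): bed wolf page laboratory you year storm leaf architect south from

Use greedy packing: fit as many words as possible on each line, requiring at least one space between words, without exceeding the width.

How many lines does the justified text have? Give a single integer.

Line 1: ['bed', 'wolf', 'page', 'laboratory'] (min_width=24, slack=0)
Line 2: ['you', 'year', 'storm', 'leaf'] (min_width=19, slack=5)
Line 3: ['architect', 'south', 'from'] (min_width=20, slack=4)
Total lines: 3

Answer: 3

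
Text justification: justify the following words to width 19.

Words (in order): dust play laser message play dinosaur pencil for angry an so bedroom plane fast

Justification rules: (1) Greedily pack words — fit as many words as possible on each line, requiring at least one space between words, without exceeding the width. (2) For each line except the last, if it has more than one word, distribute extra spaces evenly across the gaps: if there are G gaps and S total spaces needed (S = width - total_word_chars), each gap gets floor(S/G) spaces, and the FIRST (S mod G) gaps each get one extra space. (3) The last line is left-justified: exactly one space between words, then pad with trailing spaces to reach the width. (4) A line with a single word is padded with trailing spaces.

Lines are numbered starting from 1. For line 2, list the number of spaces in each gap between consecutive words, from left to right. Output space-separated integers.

Line 1: ['dust', 'play', 'laser'] (min_width=15, slack=4)
Line 2: ['message', 'play'] (min_width=12, slack=7)
Line 3: ['dinosaur', 'pencil', 'for'] (min_width=19, slack=0)
Line 4: ['angry', 'an', 'so', 'bedroom'] (min_width=19, slack=0)
Line 5: ['plane', 'fast'] (min_width=10, slack=9)

Answer: 8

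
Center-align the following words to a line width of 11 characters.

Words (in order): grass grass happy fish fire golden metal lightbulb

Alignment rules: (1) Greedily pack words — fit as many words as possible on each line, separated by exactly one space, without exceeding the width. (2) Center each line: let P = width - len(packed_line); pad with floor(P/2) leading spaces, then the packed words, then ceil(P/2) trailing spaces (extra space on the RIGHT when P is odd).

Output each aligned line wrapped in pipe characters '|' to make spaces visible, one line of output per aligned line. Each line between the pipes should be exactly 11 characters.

Line 1: ['grass', 'grass'] (min_width=11, slack=0)
Line 2: ['happy', 'fish'] (min_width=10, slack=1)
Line 3: ['fire', 'golden'] (min_width=11, slack=0)
Line 4: ['metal'] (min_width=5, slack=6)
Line 5: ['lightbulb'] (min_width=9, slack=2)

Answer: |grass grass|
|happy fish |
|fire golden|
|   metal   |
| lightbulb |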